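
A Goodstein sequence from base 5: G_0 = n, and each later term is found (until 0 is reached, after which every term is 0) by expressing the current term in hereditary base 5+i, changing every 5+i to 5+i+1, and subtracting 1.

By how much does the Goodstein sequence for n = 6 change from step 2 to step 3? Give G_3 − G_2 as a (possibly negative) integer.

[0] 6 ≡ 5 + 1 (base 5). Lift 6: 7. −1: 6.
[1] 6 ≡ 6 (base 6). Lift 7: 7. −1: 6.
[2] 6 ≡ 6 (base 7). Lift 8: 6. −1: 5.

-1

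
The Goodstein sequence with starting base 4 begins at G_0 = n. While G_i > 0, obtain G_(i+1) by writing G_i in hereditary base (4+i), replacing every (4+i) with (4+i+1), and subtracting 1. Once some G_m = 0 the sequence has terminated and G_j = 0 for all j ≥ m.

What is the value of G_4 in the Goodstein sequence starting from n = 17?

43

G_0=17  [base 4] 4^2 + 1  →[4↦5]→  5^2 + 1 = 26  −1 ⇒ G_1=25
G_1=25  [base 5] 5^2  →[5↦6]→  6^2 = 36  −1 ⇒ G_2=35
G_2=35  [base 6] 5·6 + 5  →[6↦7]→  5·7 + 5 = 40  −1 ⇒ G_3=39
G_3=39  [base 7] 5·7 + 4  →[7↦8]→  5·8 + 4 = 44  −1 ⇒ G_4=43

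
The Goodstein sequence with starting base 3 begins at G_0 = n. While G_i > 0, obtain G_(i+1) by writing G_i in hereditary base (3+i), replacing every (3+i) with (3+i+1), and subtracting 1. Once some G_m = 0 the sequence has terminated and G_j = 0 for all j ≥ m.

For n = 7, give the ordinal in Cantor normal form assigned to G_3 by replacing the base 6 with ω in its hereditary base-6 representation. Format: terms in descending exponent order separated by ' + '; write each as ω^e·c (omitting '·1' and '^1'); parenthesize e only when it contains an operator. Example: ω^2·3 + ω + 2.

i=0: 7 = 2·3 + 1 (b=3); 3→4: 2·4 + 1 = 9; 9−1 = 8
i=1: 8 = 2·4 (b=4); 4→5: 2·5 = 10; 10−1 = 9
i=2: 9 = 5 + 4 (b=5); 5→6: 6 + 4 = 10; 10−1 = 9
i=3: 9 = 6 + 3 (b=6); 6→7: 7 + 3 = 10; 10−1 = 9

ω + 3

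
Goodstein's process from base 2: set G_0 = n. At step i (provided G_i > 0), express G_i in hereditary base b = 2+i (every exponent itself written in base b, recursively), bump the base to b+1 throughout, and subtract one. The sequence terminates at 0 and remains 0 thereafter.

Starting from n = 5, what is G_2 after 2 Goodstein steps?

base 2: 5 = 2^2 + 1; at 3: 3^3 + 1 = 28; next = 27
base 3: 27 = 3^3; at 4: 4^4 = 256; next = 255
base 4: 255 = 3·4^3 + 3·4^2 + 3·4 + 3; at 5: 3·5^3 + 3·5^2 + 3·5 + 3 = 468; next = 467

255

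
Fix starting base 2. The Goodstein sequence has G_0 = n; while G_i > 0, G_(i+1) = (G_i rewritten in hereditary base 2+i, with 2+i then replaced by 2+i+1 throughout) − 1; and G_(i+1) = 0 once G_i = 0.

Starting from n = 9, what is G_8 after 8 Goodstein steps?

30000003325

G_0 = 9. HB_2(9) = 2^(2 + 1) + 1. Bump = 82. G_1 = 81.
G_1 = 81. HB_3(81) = 3^(3 + 1). Bump = 1024. G_2 = 1023.
G_2 = 1023. HB_4(1023) = 3·4^4 + 3·4^3 + 3·4^2 + 3·4 + 3. Bump = 9843. G_3 = 9842.
G_3 = 9842. HB_5(9842) = 3·5^5 + 3·5^3 + 3·5^2 + 3·5 + 2. Bump = 140744. G_4 = 140743.
G_4 = 140743. HB_6(140743) = 3·6^6 + 3·6^3 + 3·6^2 + 3·6 + 1. Bump = 2471827. G_5 = 2471826.
G_5 = 2471826. HB_7(2471826) = 3·7^7 + 3·7^3 + 3·7^2 + 3·7. Bump = 50333400. G_6 = 50333399.
G_6 = 50333399. HB_8(50333399) = 3·8^8 + 3·8^3 + 3·8^2 + 2·8 + 7. Bump = 1162263922. G_7 = 1162263921.
G_7 = 1162263921. HB_9(1162263921) = 3·9^9 + 3·9^3 + 3·9^2 + 2·9 + 6. Bump = 30000003326. G_8 = 30000003325.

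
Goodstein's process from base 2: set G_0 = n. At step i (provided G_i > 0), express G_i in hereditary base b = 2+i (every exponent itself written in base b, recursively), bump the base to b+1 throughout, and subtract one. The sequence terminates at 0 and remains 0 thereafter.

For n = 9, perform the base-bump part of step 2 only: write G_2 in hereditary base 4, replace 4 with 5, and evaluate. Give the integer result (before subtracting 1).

9843

i=0: 9 = 2^(2 + 1) + 1 (b=2); 2→3: 3^(3 + 1) + 1 = 82; 82−1 = 81
i=1: 81 = 3^(3 + 1) (b=3); 3→4: 4^(4 + 1) = 1024; 1024−1 = 1023
i=2: 1023 = 3·4^4 + 3·4^3 + 3·4^2 + 3·4 + 3 (b=4); 4→5: 3·5^5 + 3·5^3 + 3·5^2 + 3·5 + 3 = 9843; 9843−1 = 9842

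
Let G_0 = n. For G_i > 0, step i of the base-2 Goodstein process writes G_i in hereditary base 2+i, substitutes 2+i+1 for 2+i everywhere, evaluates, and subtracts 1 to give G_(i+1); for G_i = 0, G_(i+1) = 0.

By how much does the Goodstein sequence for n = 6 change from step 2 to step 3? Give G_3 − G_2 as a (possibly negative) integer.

2868

G_0=6  [base 2] 2^2 + 2  →[2↦3]→  3^3 + 3 = 30  −1 ⇒ G_1=29
G_1=29  [base 3] 3^3 + 2  →[3↦4]→  4^4 + 2 = 258  −1 ⇒ G_2=257
G_2=257  [base 4] 4^4 + 1  →[4↦5]→  5^5 + 1 = 3126  −1 ⇒ G_3=3125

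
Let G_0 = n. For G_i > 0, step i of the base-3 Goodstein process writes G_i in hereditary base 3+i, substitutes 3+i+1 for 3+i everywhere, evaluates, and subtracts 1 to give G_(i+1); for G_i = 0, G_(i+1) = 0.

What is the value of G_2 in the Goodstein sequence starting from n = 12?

27

i=0: 12 = 3^2 + 3 (b=3); 3→4: 4^2 + 4 = 20; 20−1 = 19
i=1: 19 = 4^2 + 3 (b=4); 4→5: 5^2 + 3 = 28; 28−1 = 27
i=2: 27 = 5^2 + 2 (b=5); 5→6: 6^2 + 2 = 38; 38−1 = 37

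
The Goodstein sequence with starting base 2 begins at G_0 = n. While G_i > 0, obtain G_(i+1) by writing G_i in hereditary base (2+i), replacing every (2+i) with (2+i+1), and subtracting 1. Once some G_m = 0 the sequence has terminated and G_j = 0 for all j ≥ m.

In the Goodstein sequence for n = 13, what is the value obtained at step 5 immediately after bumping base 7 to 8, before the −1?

134219480

[0] 13 ≡ 2^(2 + 1) + 2^2 + 1 (base 2). Lift 3: 109. −1: 108.
[1] 108 ≡ 3^(3 + 1) + 3^3 (base 3). Lift 4: 1280. −1: 1279.
[2] 1279 ≡ 4^(4 + 1) + 3·4^3 + 3·4^2 + 3·4 + 3 (base 4). Lift 5: 16093. −1: 16092.
[3] 16092 ≡ 5^(5 + 1) + 3·5^3 + 3·5^2 + 3·5 + 2 (base 5). Lift 6: 280712. −1: 280711.
[4] 280711 ≡ 6^(6 + 1) + 3·6^3 + 3·6^2 + 3·6 + 1 (base 6). Lift 7: 5765999. −1: 5765998.
[5] 5765998 ≡ 7^(7 + 1) + 3·7^3 + 3·7^2 + 3·7 (base 7). Lift 8: 134219480. −1: 134219479.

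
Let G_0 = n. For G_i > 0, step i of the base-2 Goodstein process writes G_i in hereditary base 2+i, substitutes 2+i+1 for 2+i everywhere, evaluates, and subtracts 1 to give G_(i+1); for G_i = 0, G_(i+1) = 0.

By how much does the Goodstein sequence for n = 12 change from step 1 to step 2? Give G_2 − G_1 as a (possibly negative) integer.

step 0: 12 = 2^(2 + 1) + 2^2; sub 3 for 2: 3^(3 + 1) + 3^3; = 108; G_1 = 108−1 = 107
step 1: 107 = 3^(3 + 1) + 2·3^2 + 2·3 + 2; sub 4 for 3: 4^(4 + 1) + 2·4^2 + 2·4 + 2; = 1066; G_2 = 1066−1 = 1065

958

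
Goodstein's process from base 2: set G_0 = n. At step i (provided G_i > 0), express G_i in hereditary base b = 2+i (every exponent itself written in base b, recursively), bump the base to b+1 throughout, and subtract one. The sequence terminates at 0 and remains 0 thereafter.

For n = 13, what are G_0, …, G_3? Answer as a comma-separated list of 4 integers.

[0] 13 ≡ 2^(2 + 1) + 2^2 + 1 (base 2). Lift 3: 109. −1: 108.
[1] 108 ≡ 3^(3 + 1) + 3^3 (base 3). Lift 4: 1280. −1: 1279.
[2] 1279 ≡ 4^(4 + 1) + 3·4^3 + 3·4^2 + 3·4 + 3 (base 4). Lift 5: 16093. −1: 16092.

13, 108, 1279, 16092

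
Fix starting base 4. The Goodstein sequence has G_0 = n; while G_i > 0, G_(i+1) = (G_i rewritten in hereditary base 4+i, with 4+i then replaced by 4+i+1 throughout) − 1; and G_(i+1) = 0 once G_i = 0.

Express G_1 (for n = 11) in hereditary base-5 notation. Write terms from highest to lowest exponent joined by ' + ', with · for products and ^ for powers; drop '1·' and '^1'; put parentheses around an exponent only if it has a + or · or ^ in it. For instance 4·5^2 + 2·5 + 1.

i=0: 11 = 2·4 + 3 (b=4); 4→5: 2·5 + 3 = 13; 13−1 = 12
i=1: 12 = 2·5 + 2 (b=5); 5→6: 2·6 + 2 = 14; 14−1 = 13

2·5 + 2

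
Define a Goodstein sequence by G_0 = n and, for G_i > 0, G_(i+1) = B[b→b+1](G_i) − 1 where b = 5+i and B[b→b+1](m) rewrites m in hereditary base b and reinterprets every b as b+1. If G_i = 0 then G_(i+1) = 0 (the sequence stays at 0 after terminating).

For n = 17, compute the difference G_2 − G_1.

2

step 0: 17 = 3·5 + 2; sub 6 for 5: 3·6 + 2; = 20; G_1 = 20−1 = 19
step 1: 19 = 3·6 + 1; sub 7 for 6: 3·7 + 1; = 22; G_2 = 22−1 = 21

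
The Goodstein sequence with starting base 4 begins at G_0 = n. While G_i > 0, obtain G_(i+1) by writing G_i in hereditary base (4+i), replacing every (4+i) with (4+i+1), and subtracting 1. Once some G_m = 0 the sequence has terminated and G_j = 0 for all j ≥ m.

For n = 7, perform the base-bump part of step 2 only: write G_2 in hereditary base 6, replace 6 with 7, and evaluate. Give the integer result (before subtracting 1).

i=0: 7 = 4 + 3 (b=4); 4→5: 5 + 3 = 8; 8−1 = 7
i=1: 7 = 5 + 2 (b=5); 5→6: 6 + 2 = 8; 8−1 = 7

8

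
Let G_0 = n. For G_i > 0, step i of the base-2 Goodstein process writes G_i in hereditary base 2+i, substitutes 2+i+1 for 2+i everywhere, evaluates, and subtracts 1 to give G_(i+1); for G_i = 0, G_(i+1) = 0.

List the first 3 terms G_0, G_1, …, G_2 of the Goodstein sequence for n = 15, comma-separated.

(0) 15|_2 = 2^(2 + 1) + 2^2 + 2 + 1 ↦ 3^(3 + 1) + 3^3 + 3 + 1|_3 = 112 ⇒ 111
(1) 111|_3 = 3^(3 + 1) + 3^3 + 3 ↦ 4^(4 + 1) + 4^4 + 4|_4 = 1284 ⇒ 1283

15, 111, 1283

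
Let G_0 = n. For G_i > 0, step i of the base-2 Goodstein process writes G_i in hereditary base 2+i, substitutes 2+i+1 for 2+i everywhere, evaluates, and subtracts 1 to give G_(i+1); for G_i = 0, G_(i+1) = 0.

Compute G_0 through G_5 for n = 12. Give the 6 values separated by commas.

12, 107, 1065, 15685, 280019, 5764910

step 0: 12 = 2^(2 + 1) + 2^2; sub 3 for 2: 3^(3 + 1) + 3^3; = 108; G_1 = 108−1 = 107
step 1: 107 = 3^(3 + 1) + 2·3^2 + 2·3 + 2; sub 4 for 3: 4^(4 + 1) + 2·4^2 + 2·4 + 2; = 1066; G_2 = 1066−1 = 1065
step 2: 1065 = 4^(4 + 1) + 2·4^2 + 2·4 + 1; sub 5 for 4: 5^(5 + 1) + 2·5^2 + 2·5 + 1; = 15686; G_3 = 15686−1 = 15685
step 3: 15685 = 5^(5 + 1) + 2·5^2 + 2·5; sub 6 for 5: 6^(6 + 1) + 2·6^2 + 2·6; = 280020; G_4 = 280020−1 = 280019
step 4: 280019 = 6^(6 + 1) + 2·6^2 + 6 + 5; sub 7 for 6: 7^(7 + 1) + 2·7^2 + 7 + 5; = 5764911; G_5 = 5764911−1 = 5764910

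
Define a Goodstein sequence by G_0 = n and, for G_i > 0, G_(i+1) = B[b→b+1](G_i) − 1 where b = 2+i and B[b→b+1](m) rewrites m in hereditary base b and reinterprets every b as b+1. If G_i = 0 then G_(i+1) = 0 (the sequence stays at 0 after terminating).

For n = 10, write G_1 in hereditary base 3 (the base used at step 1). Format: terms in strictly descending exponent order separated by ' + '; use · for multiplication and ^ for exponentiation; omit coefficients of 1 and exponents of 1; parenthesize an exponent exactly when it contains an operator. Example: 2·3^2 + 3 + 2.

10 —HB2→ 2^(2 + 1) + 2 —bump→ 3^(3 + 1) + 3 = 84 —(−1)→ 83
83 —HB3→ 3^(3 + 1) + 2 —bump→ 4^(4 + 1) + 2 = 1026 —(−1)→ 1025

3^(3 + 1) + 2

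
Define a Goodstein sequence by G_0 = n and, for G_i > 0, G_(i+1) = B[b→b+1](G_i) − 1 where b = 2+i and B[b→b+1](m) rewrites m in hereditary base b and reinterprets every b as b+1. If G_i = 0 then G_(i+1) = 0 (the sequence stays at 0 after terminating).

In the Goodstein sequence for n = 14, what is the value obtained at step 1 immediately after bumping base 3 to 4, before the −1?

G_0=14  [base 2] 2^(2 + 1) + 2^2 + 2  →[2↦3]→  3^(3 + 1) + 3^3 + 3 = 111  −1 ⇒ G_1=110
G_1=110  [base 3] 3^(3 + 1) + 3^3 + 2  →[3↦4]→  4^(4 + 1) + 4^4 + 2 = 1282  −1 ⇒ G_2=1281

1282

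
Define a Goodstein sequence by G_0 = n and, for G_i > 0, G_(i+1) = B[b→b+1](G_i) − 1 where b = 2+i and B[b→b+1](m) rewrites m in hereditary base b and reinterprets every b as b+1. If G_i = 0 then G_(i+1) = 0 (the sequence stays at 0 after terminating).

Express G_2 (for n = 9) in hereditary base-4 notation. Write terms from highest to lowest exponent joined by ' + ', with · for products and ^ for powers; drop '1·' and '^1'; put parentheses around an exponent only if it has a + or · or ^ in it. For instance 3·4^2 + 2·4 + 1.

3·4^4 + 3·4^3 + 3·4^2 + 3·4 + 3

[0] 9 ≡ 2^(2 + 1) + 1 (base 2). Lift 3: 82. −1: 81.
[1] 81 ≡ 3^(3 + 1) (base 3). Lift 4: 1024. −1: 1023.
[2] 1023 ≡ 3·4^4 + 3·4^3 + 3·4^2 + 3·4 + 3 (base 4). Lift 5: 9843. −1: 9842.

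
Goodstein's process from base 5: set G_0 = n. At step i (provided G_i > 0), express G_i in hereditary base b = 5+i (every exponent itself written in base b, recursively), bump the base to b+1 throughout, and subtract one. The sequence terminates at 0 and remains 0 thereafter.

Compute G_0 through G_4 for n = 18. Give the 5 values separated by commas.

(0) 18|_5 = 3·5 + 3 ↦ 3·6 + 3|_6 = 21 ⇒ 20
(1) 20|_6 = 3·6 + 2 ↦ 3·7 + 2|_7 = 23 ⇒ 22
(2) 22|_7 = 3·7 + 1 ↦ 3·8 + 1|_8 = 25 ⇒ 24
(3) 24|_8 = 3·8 ↦ 3·9|_9 = 27 ⇒ 26

18, 20, 22, 24, 26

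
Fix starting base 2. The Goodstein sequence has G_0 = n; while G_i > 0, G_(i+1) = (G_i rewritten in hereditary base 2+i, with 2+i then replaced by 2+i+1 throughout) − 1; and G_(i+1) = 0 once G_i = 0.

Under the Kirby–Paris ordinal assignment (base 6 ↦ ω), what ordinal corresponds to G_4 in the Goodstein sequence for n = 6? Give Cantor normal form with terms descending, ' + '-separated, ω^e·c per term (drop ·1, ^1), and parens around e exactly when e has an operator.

step 0: 6 = 2^2 + 2; sub 3 for 2: 3^3 + 3; = 30; G_1 = 30−1 = 29
step 1: 29 = 3^3 + 2; sub 4 for 3: 4^4 + 2; = 258; G_2 = 258−1 = 257
step 2: 257 = 4^4 + 1; sub 5 for 4: 5^5 + 1; = 3126; G_3 = 3126−1 = 3125
step 3: 3125 = 5^5; sub 6 for 5: 6^6; = 46656; G_4 = 46656−1 = 46655

ω^5·5 + ω^4·5 + ω^3·5 + ω^2·5 + ω·5 + 5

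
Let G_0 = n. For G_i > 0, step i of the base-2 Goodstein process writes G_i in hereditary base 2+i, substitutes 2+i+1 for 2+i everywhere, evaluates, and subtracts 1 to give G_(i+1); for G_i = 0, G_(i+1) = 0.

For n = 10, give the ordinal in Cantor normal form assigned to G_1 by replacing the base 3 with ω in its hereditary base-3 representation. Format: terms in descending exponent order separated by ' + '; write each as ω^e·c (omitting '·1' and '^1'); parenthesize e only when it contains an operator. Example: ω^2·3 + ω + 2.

base 2: 10 = 2^(2 + 1) + 2; at 3: 3^(3 + 1) + 3 = 84; next = 83
base 3: 83 = 3^(3 + 1) + 2; at 4: 4^(4 + 1) + 2 = 1026; next = 1025

ω^(ω + 1) + 2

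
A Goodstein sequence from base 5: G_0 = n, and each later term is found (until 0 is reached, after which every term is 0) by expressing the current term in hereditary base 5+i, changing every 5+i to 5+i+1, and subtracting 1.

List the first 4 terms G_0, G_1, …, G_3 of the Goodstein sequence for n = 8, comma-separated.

8, 8, 8, 8

G_0=8  [base 5] 5 + 3  →[5↦6]→  6 + 3 = 9  −1 ⇒ G_1=8
G_1=8  [base 6] 6 + 2  →[6↦7]→  7 + 2 = 9  −1 ⇒ G_2=8
G_2=8  [base 7] 7 + 1  →[7↦8]→  8 + 1 = 9  −1 ⇒ G_3=8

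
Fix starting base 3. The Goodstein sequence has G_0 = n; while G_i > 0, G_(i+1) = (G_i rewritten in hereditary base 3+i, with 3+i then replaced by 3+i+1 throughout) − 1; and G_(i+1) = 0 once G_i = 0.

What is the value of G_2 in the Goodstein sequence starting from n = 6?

6 —HB3→ 2·3 —bump→ 2·4 = 8 —(−1)→ 7
7 —HB4→ 4 + 3 —bump→ 5 + 3 = 8 —(−1)→ 7
7 —HB5→ 5 + 2 —bump→ 6 + 2 = 8 —(−1)→ 7

7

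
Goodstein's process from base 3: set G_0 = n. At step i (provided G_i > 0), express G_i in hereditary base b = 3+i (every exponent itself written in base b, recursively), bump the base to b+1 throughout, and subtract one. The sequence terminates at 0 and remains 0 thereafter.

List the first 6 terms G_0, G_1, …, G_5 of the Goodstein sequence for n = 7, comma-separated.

[0] 7 ≡ 2·3 + 1 (base 3). Lift 4: 9. −1: 8.
[1] 8 ≡ 2·4 (base 4). Lift 5: 10. −1: 9.
[2] 9 ≡ 5 + 4 (base 5). Lift 6: 10. −1: 9.
[3] 9 ≡ 6 + 3 (base 6). Lift 7: 10. −1: 9.
[4] 9 ≡ 7 + 2 (base 7). Lift 8: 10. −1: 9.

7, 8, 9, 9, 9, 9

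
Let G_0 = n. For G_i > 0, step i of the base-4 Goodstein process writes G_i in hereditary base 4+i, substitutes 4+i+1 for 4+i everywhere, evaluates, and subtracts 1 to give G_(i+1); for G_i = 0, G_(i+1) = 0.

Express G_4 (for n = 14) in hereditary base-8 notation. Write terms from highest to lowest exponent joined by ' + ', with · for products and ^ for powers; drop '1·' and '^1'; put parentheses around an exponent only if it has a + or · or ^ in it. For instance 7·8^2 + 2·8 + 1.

base 4: 14 = 3·4 + 2; at 5: 3·5 + 2 = 17; next = 16
base 5: 16 = 3·5 + 1; at 6: 3·6 + 1 = 19; next = 18
base 6: 18 = 3·6; at 7: 3·7 = 21; next = 20
base 7: 20 = 2·7 + 6; at 8: 2·8 + 6 = 22; next = 21
base 8: 21 = 2·8 + 5; at 9: 2·9 + 5 = 23; next = 22

2·8 + 5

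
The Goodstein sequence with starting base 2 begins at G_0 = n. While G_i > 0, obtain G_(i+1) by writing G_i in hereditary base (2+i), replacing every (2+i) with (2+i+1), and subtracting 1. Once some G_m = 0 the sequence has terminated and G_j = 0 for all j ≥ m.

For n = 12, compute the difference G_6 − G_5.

i=0: 12 = 2^(2 + 1) + 2^2 (b=2); 2→3: 3^(3 + 1) + 3^3 = 108; 108−1 = 107
i=1: 107 = 3^(3 + 1) + 2·3^2 + 2·3 + 2 (b=3); 3→4: 4^(4 + 1) + 2·4^2 + 2·4 + 2 = 1066; 1066−1 = 1065
i=2: 1065 = 4^(4 + 1) + 2·4^2 + 2·4 + 1 (b=4); 4→5: 5^(5 + 1) + 2·5^2 + 2·5 + 1 = 15686; 15686−1 = 15685
i=3: 15685 = 5^(5 + 1) + 2·5^2 + 2·5 (b=5); 5→6: 6^(6 + 1) + 2·6^2 + 2·6 = 280020; 280020−1 = 280019
i=4: 280019 = 6^(6 + 1) + 2·6^2 + 6 + 5 (b=6); 6→7: 7^(7 + 1) + 2·7^2 + 7 + 5 = 5764911; 5764911−1 = 5764910
i=5: 5764910 = 7^(7 + 1) + 2·7^2 + 7 + 4 (b=7); 7→8: 8^(8 + 1) + 2·8^2 + 8 + 4 = 134217868; 134217868−1 = 134217867

128452957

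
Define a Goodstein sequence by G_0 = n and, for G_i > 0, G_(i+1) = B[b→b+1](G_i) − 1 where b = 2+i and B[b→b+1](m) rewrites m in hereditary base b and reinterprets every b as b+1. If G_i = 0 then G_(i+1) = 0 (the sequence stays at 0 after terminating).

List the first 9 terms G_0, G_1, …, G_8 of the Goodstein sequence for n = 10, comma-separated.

10 —HB2→ 2^(2 + 1) + 2 —bump→ 3^(3 + 1) + 3 = 84 —(−1)→ 83
83 —HB3→ 3^(3 + 1) + 2 —bump→ 4^(4 + 1) + 2 = 1026 —(−1)→ 1025
1025 —HB4→ 4^(4 + 1) + 1 —bump→ 5^(5 + 1) + 1 = 15626 —(−1)→ 15625
15625 —HB5→ 5^(5 + 1) —bump→ 6^(6 + 1) = 279936 —(−1)→ 279935
279935 —HB6→ 5·6^6 + 5·6^5 + 5·6^4 + 5·6^3 + 5·6^2 + 5·6 + 5 —bump→ 5·7^7 + 5·7^5 + 5·7^4 + 5·7^3 + 5·7^2 + 5·7 + 5 = 4215755 —(−1)→ 4215754
4215754 —HB7→ 5·7^7 + 5·7^5 + 5·7^4 + 5·7^3 + 5·7^2 + 5·7 + 4 —bump→ 5·8^8 + 5·8^5 + 5·8^4 + 5·8^3 + 5·8^2 + 5·8 + 4 = 84073324 —(−1)→ 84073323
84073323 —HB8→ 5·8^8 + 5·8^5 + 5·8^4 + 5·8^3 + 5·8^2 + 5·8 + 3 —bump→ 5·9^9 + 5·9^5 + 5·9^4 + 5·9^3 + 5·9^2 + 5·9 + 3 = 1937434593 —(−1)→ 1937434592
1937434592 —HB9→ 5·9^9 + 5·9^5 + 5·9^4 + 5·9^3 + 5·9^2 + 5·9 + 2 —bump→ 5·10^10 + 5·10^5 + 5·10^4 + 5·10^3 + 5·10^2 + 5·10 + 2 = 50000555552 —(−1)→ 50000555551

10, 83, 1025, 15625, 279935, 4215754, 84073323, 1937434592, 50000555551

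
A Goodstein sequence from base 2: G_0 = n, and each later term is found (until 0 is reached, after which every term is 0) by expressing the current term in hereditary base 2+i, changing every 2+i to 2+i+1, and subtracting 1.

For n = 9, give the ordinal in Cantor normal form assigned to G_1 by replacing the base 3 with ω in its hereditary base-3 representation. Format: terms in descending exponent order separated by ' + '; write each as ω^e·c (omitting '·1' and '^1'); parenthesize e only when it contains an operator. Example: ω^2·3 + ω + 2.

ω^(ω + 1)

step 0: 9 = 2^(2 + 1) + 1; sub 3 for 2: 3^(3 + 1) + 1; = 82; G_1 = 82−1 = 81
step 1: 81 = 3^(3 + 1); sub 4 for 3: 4^(4 + 1); = 1024; G_2 = 1024−1 = 1023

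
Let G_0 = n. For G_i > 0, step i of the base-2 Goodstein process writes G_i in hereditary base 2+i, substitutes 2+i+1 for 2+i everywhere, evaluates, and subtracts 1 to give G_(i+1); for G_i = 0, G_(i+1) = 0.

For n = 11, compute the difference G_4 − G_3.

G_0 = 11. HB_2(11) = 2^(2 + 1) + 2 + 1. Bump = 85. G_1 = 84.
G_1 = 84. HB_3(84) = 3^(3 + 1) + 3. Bump = 1028. G_2 = 1027.
G_2 = 1027. HB_4(1027) = 4^(4 + 1) + 3. Bump = 15628. G_3 = 15627.
G_3 = 15627. HB_5(15627) = 5^(5 + 1) + 2. Bump = 279938. G_4 = 279937.

264310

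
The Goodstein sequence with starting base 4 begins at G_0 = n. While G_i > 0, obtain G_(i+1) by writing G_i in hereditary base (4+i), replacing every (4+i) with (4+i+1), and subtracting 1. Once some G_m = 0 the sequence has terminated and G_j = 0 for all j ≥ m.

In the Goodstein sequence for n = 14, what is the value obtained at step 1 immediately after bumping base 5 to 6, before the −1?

19

14 —HB4→ 3·4 + 2 —bump→ 3·5 + 2 = 17 —(−1)→ 16
16 —HB5→ 3·5 + 1 —bump→ 3·6 + 1 = 19 —(−1)→ 18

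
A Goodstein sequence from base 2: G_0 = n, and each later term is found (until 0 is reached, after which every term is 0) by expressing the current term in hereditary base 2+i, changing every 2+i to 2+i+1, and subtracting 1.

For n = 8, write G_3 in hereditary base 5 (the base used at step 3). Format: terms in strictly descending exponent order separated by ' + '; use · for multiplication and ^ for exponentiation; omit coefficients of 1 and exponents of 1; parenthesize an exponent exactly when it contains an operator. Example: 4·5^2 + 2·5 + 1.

G_0=8  [base 2] 2^(2 + 1)  →[2↦3]→  3^(3 + 1) = 81  −1 ⇒ G_1=80
G_1=80  [base 3] 2·3^3 + 2·3^2 + 2·3 + 2  →[3↦4]→  2·4^4 + 2·4^2 + 2·4 + 2 = 554  −1 ⇒ G_2=553
G_2=553  [base 4] 2·4^4 + 2·4^2 + 2·4 + 1  →[4↦5]→  2·5^5 + 2·5^2 + 2·5 + 1 = 6311  −1 ⇒ G_3=6310
G_3=6310  [base 5] 2·5^5 + 2·5^2 + 2·5  →[5↦6]→  2·6^6 + 2·6^2 + 2·6 = 93396  −1 ⇒ G_4=93395

2·5^5 + 2·5^2 + 2·5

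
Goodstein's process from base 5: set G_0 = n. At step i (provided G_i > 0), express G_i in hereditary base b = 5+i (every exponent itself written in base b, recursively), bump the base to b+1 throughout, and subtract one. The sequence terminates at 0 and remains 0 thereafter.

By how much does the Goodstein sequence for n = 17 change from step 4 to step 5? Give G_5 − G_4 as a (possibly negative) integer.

G_0 = 17. HB_5(17) = 3·5 + 2. Bump = 20. G_1 = 19.
G_1 = 19. HB_6(19) = 3·6 + 1. Bump = 22. G_2 = 21.
G_2 = 21. HB_7(21) = 3·7. Bump = 24. G_3 = 23.
G_3 = 23. HB_8(23) = 2·8 + 7. Bump = 25. G_4 = 24.
G_4 = 24. HB_9(24) = 2·9 + 6. Bump = 26. G_5 = 25.

1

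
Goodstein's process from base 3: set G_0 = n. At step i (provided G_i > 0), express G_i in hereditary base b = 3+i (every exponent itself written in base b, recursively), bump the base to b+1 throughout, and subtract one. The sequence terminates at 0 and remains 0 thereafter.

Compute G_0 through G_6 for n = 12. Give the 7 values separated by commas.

G_0=12  [base 3] 3^2 + 3  →[3↦4]→  4^2 + 4 = 20  −1 ⇒ G_1=19
G_1=19  [base 4] 4^2 + 3  →[4↦5]→  5^2 + 3 = 28  −1 ⇒ G_2=27
G_2=27  [base 5] 5^2 + 2  →[5↦6]→  6^2 + 2 = 38  −1 ⇒ G_3=37
G_3=37  [base 6] 6^2 + 1  →[6↦7]→  7^2 + 1 = 50  −1 ⇒ G_4=49
G_4=49  [base 7] 7^2  →[7↦8]→  8^2 = 64  −1 ⇒ G_5=63
G_5=63  [base 8] 7·8 + 7  →[8↦9]→  7·9 + 7 = 70  −1 ⇒ G_6=69

12, 19, 27, 37, 49, 63, 69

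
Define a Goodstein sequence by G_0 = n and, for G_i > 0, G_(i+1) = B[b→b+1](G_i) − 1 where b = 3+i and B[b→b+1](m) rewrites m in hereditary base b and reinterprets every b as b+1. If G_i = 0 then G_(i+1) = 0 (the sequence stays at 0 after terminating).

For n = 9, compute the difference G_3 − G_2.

(0) 9|_3 = 3^2 ↦ 4^2|_4 = 16 ⇒ 15
(1) 15|_4 = 3·4 + 3 ↦ 3·5 + 3|_5 = 18 ⇒ 17
(2) 17|_5 = 3·5 + 2 ↦ 3·6 + 2|_6 = 20 ⇒ 19

2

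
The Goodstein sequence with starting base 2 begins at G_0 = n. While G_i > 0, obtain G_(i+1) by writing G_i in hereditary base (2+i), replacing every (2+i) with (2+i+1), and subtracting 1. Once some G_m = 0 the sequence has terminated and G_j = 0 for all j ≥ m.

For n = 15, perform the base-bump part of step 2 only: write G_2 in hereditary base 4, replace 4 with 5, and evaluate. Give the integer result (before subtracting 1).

18753

[0] 15 ≡ 2^(2 + 1) + 2^2 + 2 + 1 (base 2). Lift 3: 112. −1: 111.
[1] 111 ≡ 3^(3 + 1) + 3^3 + 3 (base 3). Lift 4: 1284. −1: 1283.
[2] 1283 ≡ 4^(4 + 1) + 4^4 + 3 (base 4). Lift 5: 18753. −1: 18752.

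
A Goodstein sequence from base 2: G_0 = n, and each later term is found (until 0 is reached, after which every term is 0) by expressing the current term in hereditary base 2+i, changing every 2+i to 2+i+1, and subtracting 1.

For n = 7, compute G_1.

i=0: 7 = 2^2 + 2 + 1 (b=2); 2→3: 3^3 + 3 + 1 = 31; 31−1 = 30
i=1: 30 = 3^3 + 3 (b=3); 3→4: 4^4 + 4 = 260; 260−1 = 259

30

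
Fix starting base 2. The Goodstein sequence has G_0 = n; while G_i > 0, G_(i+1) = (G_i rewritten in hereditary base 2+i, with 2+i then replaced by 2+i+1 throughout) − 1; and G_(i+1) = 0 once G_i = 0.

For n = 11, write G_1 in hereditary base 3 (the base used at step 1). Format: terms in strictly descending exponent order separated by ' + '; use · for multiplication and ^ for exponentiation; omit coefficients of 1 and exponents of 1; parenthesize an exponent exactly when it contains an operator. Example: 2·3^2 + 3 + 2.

3^(3 + 1) + 3

[0] 11 ≡ 2^(2 + 1) + 2 + 1 (base 2). Lift 3: 85. −1: 84.
[1] 84 ≡ 3^(3 + 1) + 3 (base 3). Lift 4: 1028. −1: 1027.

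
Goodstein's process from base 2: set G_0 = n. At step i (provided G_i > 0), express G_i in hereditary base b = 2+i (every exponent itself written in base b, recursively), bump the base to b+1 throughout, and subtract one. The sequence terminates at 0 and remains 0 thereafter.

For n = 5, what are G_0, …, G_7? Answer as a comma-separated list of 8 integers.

(0) 5|_2 = 2^2 + 1 ↦ 3^3 + 1|_3 = 28 ⇒ 27
(1) 27|_3 = 3^3 ↦ 4^4|_4 = 256 ⇒ 255
(2) 255|_4 = 3·4^3 + 3·4^2 + 3·4 + 3 ↦ 3·5^3 + 3·5^2 + 3·5 + 3|_5 = 468 ⇒ 467
(3) 467|_5 = 3·5^3 + 3·5^2 + 3·5 + 2 ↦ 3·6^3 + 3·6^2 + 3·6 + 2|_6 = 776 ⇒ 775
(4) 775|_6 = 3·6^3 + 3·6^2 + 3·6 + 1 ↦ 3·7^3 + 3·7^2 + 3·7 + 1|_7 = 1198 ⇒ 1197
(5) 1197|_7 = 3·7^3 + 3·7^2 + 3·7 ↦ 3·8^3 + 3·8^2 + 3·8|_8 = 1752 ⇒ 1751
(6) 1751|_8 = 3·8^3 + 3·8^2 + 2·8 + 7 ↦ 3·9^3 + 3·9^2 + 2·9 + 7|_9 = 2455 ⇒ 2454

5, 27, 255, 467, 775, 1197, 1751, 2454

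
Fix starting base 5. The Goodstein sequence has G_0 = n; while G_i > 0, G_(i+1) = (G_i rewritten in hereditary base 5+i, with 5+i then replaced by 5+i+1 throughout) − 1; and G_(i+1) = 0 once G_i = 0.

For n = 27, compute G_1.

37

G_0=27  [base 5] 5^2 + 2  →[5↦6]→  6^2 + 2 = 38  −1 ⇒ G_1=37
G_1=37  [base 6] 6^2 + 1  →[6↦7]→  7^2 + 1 = 50  −1 ⇒ G_2=49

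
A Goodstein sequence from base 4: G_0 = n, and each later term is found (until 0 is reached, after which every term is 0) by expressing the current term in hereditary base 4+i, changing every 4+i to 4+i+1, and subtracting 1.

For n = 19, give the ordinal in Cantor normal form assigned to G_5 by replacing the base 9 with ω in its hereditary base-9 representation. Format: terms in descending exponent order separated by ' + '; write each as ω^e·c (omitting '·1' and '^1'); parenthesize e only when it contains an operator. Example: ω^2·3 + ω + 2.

ω·7 + 6

19 —HB4→ 4^2 + 3 —bump→ 5^2 + 3 = 28 —(−1)→ 27
27 —HB5→ 5^2 + 2 —bump→ 6^2 + 2 = 38 —(−1)→ 37
37 —HB6→ 6^2 + 1 —bump→ 7^2 + 1 = 50 —(−1)→ 49
49 —HB7→ 7^2 —bump→ 8^2 = 64 —(−1)→ 63
63 —HB8→ 7·8 + 7 —bump→ 7·9 + 7 = 70 —(−1)→ 69
69 —HB9→ 7·9 + 6 —bump→ 7·10 + 6 = 76 —(−1)→ 75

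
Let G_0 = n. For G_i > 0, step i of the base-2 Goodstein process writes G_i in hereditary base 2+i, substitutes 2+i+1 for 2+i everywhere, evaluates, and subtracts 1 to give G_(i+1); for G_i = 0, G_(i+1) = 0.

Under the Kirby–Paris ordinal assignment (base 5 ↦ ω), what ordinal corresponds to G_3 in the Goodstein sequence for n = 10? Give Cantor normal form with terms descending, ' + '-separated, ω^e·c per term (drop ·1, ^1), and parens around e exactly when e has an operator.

ω^(ω + 1)

G_0=10  [base 2] 2^(2 + 1) + 2  →[2↦3]→  3^(3 + 1) + 3 = 84  −1 ⇒ G_1=83
G_1=83  [base 3] 3^(3 + 1) + 2  →[3↦4]→  4^(4 + 1) + 2 = 1026  −1 ⇒ G_2=1025
G_2=1025  [base 4] 4^(4 + 1) + 1  →[4↦5]→  5^(5 + 1) + 1 = 15626  −1 ⇒ G_3=15625
G_3=15625  [base 5] 5^(5 + 1)  →[5↦6]→  6^(6 + 1) = 279936  −1 ⇒ G_4=279935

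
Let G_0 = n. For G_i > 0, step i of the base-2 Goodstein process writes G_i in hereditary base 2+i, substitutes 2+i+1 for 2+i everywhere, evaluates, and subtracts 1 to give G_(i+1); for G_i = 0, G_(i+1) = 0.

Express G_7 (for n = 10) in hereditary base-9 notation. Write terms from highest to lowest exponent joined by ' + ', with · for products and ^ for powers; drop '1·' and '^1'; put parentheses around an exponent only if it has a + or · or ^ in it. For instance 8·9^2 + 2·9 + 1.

G_0=10  [base 2] 2^(2 + 1) + 2  →[2↦3]→  3^(3 + 1) + 3 = 84  −1 ⇒ G_1=83
G_1=83  [base 3] 3^(3 + 1) + 2  →[3↦4]→  4^(4 + 1) + 2 = 1026  −1 ⇒ G_2=1025
G_2=1025  [base 4] 4^(4 + 1) + 1  →[4↦5]→  5^(5 + 1) + 1 = 15626  −1 ⇒ G_3=15625
G_3=15625  [base 5] 5^(5 + 1)  →[5↦6]→  6^(6 + 1) = 279936  −1 ⇒ G_4=279935
G_4=279935  [base 6] 5·6^6 + 5·6^5 + 5·6^4 + 5·6^3 + 5·6^2 + 5·6 + 5  →[6↦7]→  5·7^7 + 5·7^5 + 5·7^4 + 5·7^3 + 5·7^2 + 5·7 + 5 = 4215755  −1 ⇒ G_5=4215754
G_5=4215754  [base 7] 5·7^7 + 5·7^5 + 5·7^4 + 5·7^3 + 5·7^2 + 5·7 + 4  →[7↦8]→  5·8^8 + 5·8^5 + 5·8^4 + 5·8^3 + 5·8^2 + 5·8 + 4 = 84073324  −1 ⇒ G_6=84073323
G_6=84073323  [base 8] 5·8^8 + 5·8^5 + 5·8^4 + 5·8^3 + 5·8^2 + 5·8 + 3  →[8↦9]→  5·9^9 + 5·9^5 + 5·9^4 + 5·9^3 + 5·9^2 + 5·9 + 3 = 1937434593  −1 ⇒ G_7=1937434592

5·9^9 + 5·9^5 + 5·9^4 + 5·9^3 + 5·9^2 + 5·9 + 2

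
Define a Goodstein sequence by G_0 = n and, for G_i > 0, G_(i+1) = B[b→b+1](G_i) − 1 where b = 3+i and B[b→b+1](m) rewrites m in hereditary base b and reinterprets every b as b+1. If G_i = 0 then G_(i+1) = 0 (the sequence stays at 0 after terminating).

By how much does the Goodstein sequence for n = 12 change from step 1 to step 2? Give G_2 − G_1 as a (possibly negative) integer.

8

12 —HB3→ 3^2 + 3 —bump→ 4^2 + 4 = 20 —(−1)→ 19
19 —HB4→ 4^2 + 3 —bump→ 5^2 + 3 = 28 —(−1)→ 27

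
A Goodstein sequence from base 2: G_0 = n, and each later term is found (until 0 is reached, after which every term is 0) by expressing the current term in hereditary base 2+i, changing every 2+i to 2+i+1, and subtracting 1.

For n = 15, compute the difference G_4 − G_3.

307841

G_0=15  [base 2] 2^(2 + 1) + 2^2 + 2 + 1  →[2↦3]→  3^(3 + 1) + 3^3 + 3 + 1 = 112  −1 ⇒ G_1=111
G_1=111  [base 3] 3^(3 + 1) + 3^3 + 3  →[3↦4]→  4^(4 + 1) + 4^4 + 4 = 1284  −1 ⇒ G_2=1283
G_2=1283  [base 4] 4^(4 + 1) + 4^4 + 3  →[4↦5]→  5^(5 + 1) + 5^5 + 3 = 18753  −1 ⇒ G_3=18752
G_3=18752  [base 5] 5^(5 + 1) + 5^5 + 2  →[5↦6]→  6^(6 + 1) + 6^6 + 2 = 326594  −1 ⇒ G_4=326593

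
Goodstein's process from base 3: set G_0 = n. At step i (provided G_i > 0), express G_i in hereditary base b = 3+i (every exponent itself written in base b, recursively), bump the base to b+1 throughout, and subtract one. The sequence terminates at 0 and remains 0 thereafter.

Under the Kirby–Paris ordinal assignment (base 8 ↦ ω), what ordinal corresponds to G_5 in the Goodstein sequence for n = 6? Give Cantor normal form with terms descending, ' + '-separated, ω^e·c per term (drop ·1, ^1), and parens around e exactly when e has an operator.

7

6 —HB3→ 2·3 —bump→ 2·4 = 8 —(−1)→ 7
7 —HB4→ 4 + 3 —bump→ 5 + 3 = 8 —(−1)→ 7
7 —HB5→ 5 + 2 —bump→ 6 + 2 = 8 —(−1)→ 7
7 —HB6→ 6 + 1 —bump→ 7 + 1 = 8 —(−1)→ 7
7 —HB7→ 7 —bump→ 8 = 8 —(−1)→ 7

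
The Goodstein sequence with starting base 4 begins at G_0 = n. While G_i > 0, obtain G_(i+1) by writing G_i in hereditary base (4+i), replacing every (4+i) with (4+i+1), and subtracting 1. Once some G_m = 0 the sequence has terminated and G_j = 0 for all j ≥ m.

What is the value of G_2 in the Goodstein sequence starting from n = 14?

i=0: 14 = 3·4 + 2 (b=4); 4→5: 3·5 + 2 = 17; 17−1 = 16
i=1: 16 = 3·5 + 1 (b=5); 5→6: 3·6 + 1 = 19; 19−1 = 18
i=2: 18 = 3·6 (b=6); 6→7: 3·7 = 21; 21−1 = 20

18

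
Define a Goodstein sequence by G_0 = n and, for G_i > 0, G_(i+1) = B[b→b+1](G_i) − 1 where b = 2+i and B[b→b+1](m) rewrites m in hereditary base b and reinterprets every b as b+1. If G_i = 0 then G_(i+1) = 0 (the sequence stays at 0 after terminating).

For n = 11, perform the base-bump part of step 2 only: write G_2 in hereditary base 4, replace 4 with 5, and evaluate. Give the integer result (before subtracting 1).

[0] 11 ≡ 2^(2 + 1) + 2 + 1 (base 2). Lift 3: 85. −1: 84.
[1] 84 ≡ 3^(3 + 1) + 3 (base 3). Lift 4: 1028. −1: 1027.
[2] 1027 ≡ 4^(4 + 1) + 3 (base 4). Lift 5: 15628. −1: 15627.

15628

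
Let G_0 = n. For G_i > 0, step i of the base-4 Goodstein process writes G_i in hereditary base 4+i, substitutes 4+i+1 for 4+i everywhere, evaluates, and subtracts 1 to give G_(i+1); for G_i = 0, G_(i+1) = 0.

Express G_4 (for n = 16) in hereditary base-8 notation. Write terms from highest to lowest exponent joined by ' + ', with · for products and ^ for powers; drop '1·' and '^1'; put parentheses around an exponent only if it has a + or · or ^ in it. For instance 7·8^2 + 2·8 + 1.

4·8 + 1

step 0: 16 = 4^2; sub 5 for 4: 5^2; = 25; G_1 = 25−1 = 24
step 1: 24 = 4·5 + 4; sub 6 for 5: 4·6 + 4; = 28; G_2 = 28−1 = 27
step 2: 27 = 4·6 + 3; sub 7 for 6: 4·7 + 3; = 31; G_3 = 31−1 = 30
step 3: 30 = 4·7 + 2; sub 8 for 7: 4·8 + 2; = 34; G_4 = 34−1 = 33
step 4: 33 = 4·8 + 1; sub 9 for 8: 4·9 + 1; = 37; G_5 = 37−1 = 36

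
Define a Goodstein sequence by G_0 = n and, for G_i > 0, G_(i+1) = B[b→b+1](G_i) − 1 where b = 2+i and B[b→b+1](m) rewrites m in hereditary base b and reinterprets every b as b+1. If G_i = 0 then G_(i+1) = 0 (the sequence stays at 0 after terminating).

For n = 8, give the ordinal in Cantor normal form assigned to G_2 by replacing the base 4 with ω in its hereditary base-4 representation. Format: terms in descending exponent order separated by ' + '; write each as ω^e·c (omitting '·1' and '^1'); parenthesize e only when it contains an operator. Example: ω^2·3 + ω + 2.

(0) 8|_2 = 2^(2 + 1) ↦ 3^(3 + 1)|_3 = 81 ⇒ 80
(1) 80|_3 = 2·3^3 + 2·3^2 + 2·3 + 2 ↦ 2·4^4 + 2·4^2 + 2·4 + 2|_4 = 554 ⇒ 553
(2) 553|_4 = 2·4^4 + 2·4^2 + 2·4 + 1 ↦ 2·5^5 + 2·5^2 + 2·5 + 1|_5 = 6311 ⇒ 6310

ω^ω·2 + ω^2·2 + ω·2 + 1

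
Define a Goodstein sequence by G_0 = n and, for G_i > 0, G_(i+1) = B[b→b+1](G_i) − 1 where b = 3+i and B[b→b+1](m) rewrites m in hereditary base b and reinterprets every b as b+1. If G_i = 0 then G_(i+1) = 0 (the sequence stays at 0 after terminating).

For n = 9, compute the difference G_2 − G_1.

2

9 —HB3→ 3^2 —bump→ 4^2 = 16 —(−1)→ 15
15 —HB4→ 3·4 + 3 —bump→ 3·5 + 3 = 18 —(−1)→ 17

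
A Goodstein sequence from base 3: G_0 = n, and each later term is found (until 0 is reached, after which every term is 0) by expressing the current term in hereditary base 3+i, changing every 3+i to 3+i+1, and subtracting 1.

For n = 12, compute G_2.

(0) 12|_3 = 3^2 + 3 ↦ 4^2 + 4|_4 = 20 ⇒ 19
(1) 19|_4 = 4^2 + 3 ↦ 5^2 + 3|_5 = 28 ⇒ 27

27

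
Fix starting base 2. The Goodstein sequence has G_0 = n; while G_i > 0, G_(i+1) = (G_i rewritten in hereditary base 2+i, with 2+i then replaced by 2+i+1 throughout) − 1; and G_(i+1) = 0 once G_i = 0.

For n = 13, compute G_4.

280711

i=0: 13 = 2^(2 + 1) + 2^2 + 1 (b=2); 2→3: 3^(3 + 1) + 3^3 + 1 = 109; 109−1 = 108
i=1: 108 = 3^(3 + 1) + 3^3 (b=3); 3→4: 4^(4 + 1) + 4^4 = 1280; 1280−1 = 1279
i=2: 1279 = 4^(4 + 1) + 3·4^3 + 3·4^2 + 3·4 + 3 (b=4); 4→5: 5^(5 + 1) + 3·5^3 + 3·5^2 + 3·5 + 3 = 16093; 16093−1 = 16092
i=3: 16092 = 5^(5 + 1) + 3·5^3 + 3·5^2 + 3·5 + 2 (b=5); 5→6: 6^(6 + 1) + 3·6^3 + 3·6^2 + 3·6 + 2 = 280712; 280712−1 = 280711
i=4: 280711 = 6^(6 + 1) + 3·6^3 + 3·6^2 + 3·6 + 1 (b=6); 6→7: 7^(7 + 1) + 3·7^3 + 3·7^2 + 3·7 + 1 = 5765999; 5765999−1 = 5765998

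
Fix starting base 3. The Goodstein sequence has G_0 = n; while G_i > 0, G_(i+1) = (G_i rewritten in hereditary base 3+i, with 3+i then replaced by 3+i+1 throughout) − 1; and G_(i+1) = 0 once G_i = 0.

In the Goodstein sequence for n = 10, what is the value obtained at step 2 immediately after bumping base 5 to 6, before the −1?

10 —HB3→ 3^2 + 1 —bump→ 4^2 + 1 = 17 —(−1)→ 16
16 —HB4→ 4^2 —bump→ 5^2 = 25 —(−1)→ 24
24 —HB5→ 4·5 + 4 —bump→ 4·6 + 4 = 28 —(−1)→ 27

28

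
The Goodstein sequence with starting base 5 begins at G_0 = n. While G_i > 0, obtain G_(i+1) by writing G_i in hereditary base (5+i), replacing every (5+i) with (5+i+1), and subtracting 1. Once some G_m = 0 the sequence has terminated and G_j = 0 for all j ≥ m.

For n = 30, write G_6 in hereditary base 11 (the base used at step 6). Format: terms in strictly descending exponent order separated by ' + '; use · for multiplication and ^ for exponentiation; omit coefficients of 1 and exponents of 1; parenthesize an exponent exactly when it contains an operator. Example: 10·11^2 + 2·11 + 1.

11^2

[0] 30 ≡ 5^2 + 5 (base 5). Lift 6: 42. −1: 41.
[1] 41 ≡ 6^2 + 5 (base 6). Lift 7: 54. −1: 53.
[2] 53 ≡ 7^2 + 4 (base 7). Lift 8: 68. −1: 67.
[3] 67 ≡ 8^2 + 3 (base 8). Lift 9: 84. −1: 83.
[4] 83 ≡ 9^2 + 2 (base 9). Lift 10: 102. −1: 101.
[5] 101 ≡ 10^2 + 1 (base 10). Lift 11: 122. −1: 121.
[6] 121 ≡ 11^2 (base 11). Lift 12: 144. −1: 143.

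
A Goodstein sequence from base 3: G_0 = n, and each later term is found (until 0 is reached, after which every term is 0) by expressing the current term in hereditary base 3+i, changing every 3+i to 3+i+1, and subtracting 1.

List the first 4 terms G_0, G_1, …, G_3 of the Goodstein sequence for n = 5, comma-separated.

(0) 5|_3 = 3 + 2 ↦ 4 + 2|_4 = 6 ⇒ 5
(1) 5|_4 = 4 + 1 ↦ 5 + 1|_5 = 6 ⇒ 5
(2) 5|_5 = 5 ↦ 6|_6 = 6 ⇒ 5

5, 5, 5, 5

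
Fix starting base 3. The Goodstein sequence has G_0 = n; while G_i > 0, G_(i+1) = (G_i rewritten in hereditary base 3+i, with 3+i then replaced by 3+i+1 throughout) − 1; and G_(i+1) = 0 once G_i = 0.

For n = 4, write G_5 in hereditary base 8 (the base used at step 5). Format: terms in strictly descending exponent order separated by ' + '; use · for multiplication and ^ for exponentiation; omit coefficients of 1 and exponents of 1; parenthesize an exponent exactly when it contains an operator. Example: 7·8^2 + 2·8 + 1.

base 3: 4 = 3 + 1; at 4: 4 + 1 = 5; next = 4
base 4: 4 = 4; at 5: 5 = 5; next = 4
base 5: 4 = 4; at 6: 4 = 4; next = 3
base 6: 3 = 3; at 7: 3 = 3; next = 2
base 7: 2 = 2; at 8: 2 = 2; next = 1
base 8: 1 = 1; at 9: 1 = 1; next = 0

1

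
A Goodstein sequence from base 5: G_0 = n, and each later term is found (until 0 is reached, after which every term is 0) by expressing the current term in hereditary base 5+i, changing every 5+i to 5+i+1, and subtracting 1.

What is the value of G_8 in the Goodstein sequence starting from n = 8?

4

base 5: 8 = 5 + 3; at 6: 6 + 3 = 9; next = 8
base 6: 8 = 6 + 2; at 7: 7 + 2 = 9; next = 8
base 7: 8 = 7 + 1; at 8: 8 + 1 = 9; next = 8
base 8: 8 = 8; at 9: 9 = 9; next = 8
base 9: 8 = 8; at 10: 8 = 8; next = 7
base 10: 7 = 7; at 11: 7 = 7; next = 6
base 11: 6 = 6; at 12: 6 = 6; next = 5
base 12: 5 = 5; at 13: 5 = 5; next = 4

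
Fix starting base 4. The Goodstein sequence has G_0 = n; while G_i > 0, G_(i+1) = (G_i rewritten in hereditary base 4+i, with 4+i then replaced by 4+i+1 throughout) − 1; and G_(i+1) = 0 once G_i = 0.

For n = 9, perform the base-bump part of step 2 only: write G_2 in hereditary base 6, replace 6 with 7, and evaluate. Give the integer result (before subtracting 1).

i=0: 9 = 2·4 + 1 (b=4); 4→5: 2·5 + 1 = 11; 11−1 = 10
i=1: 10 = 2·5 (b=5); 5→6: 2·6 = 12; 12−1 = 11
i=2: 11 = 6 + 5 (b=6); 6→7: 7 + 5 = 12; 12−1 = 11

12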